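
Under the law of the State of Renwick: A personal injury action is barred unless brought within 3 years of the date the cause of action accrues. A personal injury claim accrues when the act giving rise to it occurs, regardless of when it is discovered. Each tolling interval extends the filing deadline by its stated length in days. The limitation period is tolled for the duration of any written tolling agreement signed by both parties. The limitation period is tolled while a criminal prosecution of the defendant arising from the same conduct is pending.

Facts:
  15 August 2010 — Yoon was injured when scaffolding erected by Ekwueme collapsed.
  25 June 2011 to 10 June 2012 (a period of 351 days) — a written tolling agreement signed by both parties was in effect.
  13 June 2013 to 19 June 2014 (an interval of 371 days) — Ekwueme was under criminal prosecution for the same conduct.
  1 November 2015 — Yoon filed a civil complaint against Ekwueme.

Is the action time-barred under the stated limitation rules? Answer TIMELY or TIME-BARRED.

TIME-BARRED

The claim accrued on 15 August 2010, when the wrongful act occurred.
3 years from 15 August 2010 is 15 August 2013.
Because the written tolling agreement ran from 25 June 2011 to 10 June 2012, the deadline is extended by 351 days to 1 August 2014.
The pending criminal prosecution from 13 June 2013 to 19 June 2014 tolled the period for 371 days, extending the deadline to 7 August 2015.
The 1 November 2015 filing falls after the 7 August 2015 deadline; the claim is time-barred.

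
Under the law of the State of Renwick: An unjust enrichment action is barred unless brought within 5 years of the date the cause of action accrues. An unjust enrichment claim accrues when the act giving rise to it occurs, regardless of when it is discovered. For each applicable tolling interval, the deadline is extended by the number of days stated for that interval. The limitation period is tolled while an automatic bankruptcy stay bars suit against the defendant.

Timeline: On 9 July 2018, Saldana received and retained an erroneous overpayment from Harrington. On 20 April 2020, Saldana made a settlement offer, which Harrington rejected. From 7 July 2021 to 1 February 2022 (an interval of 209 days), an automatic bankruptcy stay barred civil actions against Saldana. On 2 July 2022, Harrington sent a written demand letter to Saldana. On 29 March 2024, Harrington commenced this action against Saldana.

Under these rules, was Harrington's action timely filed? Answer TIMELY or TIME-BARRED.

TIME-BARRED

The limitation period began to run on 9 July 2018.
The untolled deadline — 5 years after 9 July 2018 — is 9 July 2023.
The automatic bankruptcy stay from 7 July 2021 to 1 February 2022 tolled the period for 209 days, extending the deadline to 3 February 2024.
The other events in the timeline have no effect on the limitation period under the stated rules.
Harrington filed on 29 March 2024, after the 3 February 2024 deadline, so the action is time-barred.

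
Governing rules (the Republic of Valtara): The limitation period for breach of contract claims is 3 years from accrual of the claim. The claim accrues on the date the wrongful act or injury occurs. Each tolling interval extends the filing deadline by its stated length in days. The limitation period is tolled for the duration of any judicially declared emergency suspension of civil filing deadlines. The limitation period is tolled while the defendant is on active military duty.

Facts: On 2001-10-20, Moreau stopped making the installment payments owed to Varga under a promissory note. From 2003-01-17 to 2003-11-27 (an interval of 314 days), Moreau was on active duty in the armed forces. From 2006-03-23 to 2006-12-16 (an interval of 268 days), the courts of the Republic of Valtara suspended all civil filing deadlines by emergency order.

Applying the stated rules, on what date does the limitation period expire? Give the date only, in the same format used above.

2005-08-30

The claim accrued on 2001-10-20, when the wrongful act occurred.
Adding the 3 years base period to 2001-10-20 gives a deadline of 2004-10-20, before any tolling.
The defendant's active military service from 2003-01-17 to 2003-11-27 tolled the period for 314 days, extending the deadline to 2005-08-30.
The emergency suspension of filing deadlines starting 2006-03-23 came too late — the period had run on 2005-08-30 — and so does not extend the deadline.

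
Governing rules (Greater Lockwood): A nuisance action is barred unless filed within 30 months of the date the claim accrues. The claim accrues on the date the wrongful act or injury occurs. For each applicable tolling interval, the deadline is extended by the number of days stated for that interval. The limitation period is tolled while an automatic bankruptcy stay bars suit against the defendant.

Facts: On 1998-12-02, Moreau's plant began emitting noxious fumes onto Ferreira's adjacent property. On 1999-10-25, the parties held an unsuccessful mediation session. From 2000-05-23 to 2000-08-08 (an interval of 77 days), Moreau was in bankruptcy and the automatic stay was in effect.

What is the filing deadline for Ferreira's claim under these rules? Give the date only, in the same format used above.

2001-08-18

The claim accrued on 1998-12-02, the date of the act.
Adding the 30 months base period to 1998-12-02 gives a deadline of 2001-06-02, before any tolling.
The period was tolled for 77 days by the automatic bankruptcy stay (2000-05-23 to 2000-08-08), pushing the deadline to 2001-08-18.
Nothing else in the chronology tolls or restarts the period.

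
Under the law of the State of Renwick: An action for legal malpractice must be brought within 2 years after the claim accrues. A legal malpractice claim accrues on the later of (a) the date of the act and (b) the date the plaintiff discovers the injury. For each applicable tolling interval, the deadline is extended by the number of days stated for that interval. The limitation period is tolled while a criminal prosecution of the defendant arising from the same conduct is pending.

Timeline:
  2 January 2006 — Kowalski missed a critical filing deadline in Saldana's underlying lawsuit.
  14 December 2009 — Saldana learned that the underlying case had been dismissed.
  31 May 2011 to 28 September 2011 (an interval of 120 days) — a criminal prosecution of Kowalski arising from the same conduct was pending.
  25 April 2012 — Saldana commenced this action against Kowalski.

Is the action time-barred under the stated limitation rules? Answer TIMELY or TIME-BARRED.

TIME-BARRED

Because discovery on 14 December 2009 post-dates the 2 January 2006 act, accrual under the later-of rule falls on 14 December 2009.
2 years from 14 December 2009 is 14 December 2011.
The period was tolled for 120 days by the pending criminal prosecution (31 May 2011 to 28 September 2011), pushing the deadline to 12 April 2012.
The 25 April 2012 filing falls after the 12 April 2012 deadline; the claim is time-barred.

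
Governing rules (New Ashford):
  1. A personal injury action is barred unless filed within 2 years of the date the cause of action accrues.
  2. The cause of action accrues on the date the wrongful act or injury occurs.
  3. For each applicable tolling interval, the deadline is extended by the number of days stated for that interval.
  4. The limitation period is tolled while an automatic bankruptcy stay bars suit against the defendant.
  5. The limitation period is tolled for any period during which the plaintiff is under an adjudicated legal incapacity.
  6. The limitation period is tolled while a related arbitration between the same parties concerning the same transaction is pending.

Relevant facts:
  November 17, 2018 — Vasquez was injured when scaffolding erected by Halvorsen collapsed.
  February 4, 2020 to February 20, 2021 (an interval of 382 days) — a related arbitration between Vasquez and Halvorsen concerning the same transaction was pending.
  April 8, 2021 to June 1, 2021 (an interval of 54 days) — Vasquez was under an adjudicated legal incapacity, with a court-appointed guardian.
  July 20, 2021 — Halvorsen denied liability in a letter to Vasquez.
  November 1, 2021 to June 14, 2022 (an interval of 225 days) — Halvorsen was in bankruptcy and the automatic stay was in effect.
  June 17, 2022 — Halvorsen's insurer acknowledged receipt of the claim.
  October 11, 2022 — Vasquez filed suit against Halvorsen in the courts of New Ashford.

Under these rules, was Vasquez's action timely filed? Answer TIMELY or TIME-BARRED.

The claim accrued on November 17, 2018, when the wrongful act occurred.
The untolled deadline — 2 years after November 17, 2018 — is November 17, 2020.
The period was tolled for 382 days by the pending related arbitration (February 4, 2020 to February 20, 2021), pushing the deadline to December 4, 2021.
Because the plaintiff's legal incapacity ran from April 8, 2021 to June 1, 2021, the deadline is extended by 54 days to January 27, 2022.
The period was tolled for 225 days by the automatic bankruptcy stay (November 1, 2021 to June 14, 2022), pushing the deadline to September 9, 2022.
The other events in the timeline have no effect on the limitation period under the stated rules.
The October 11, 2022 filing falls after the September 9, 2022 deadline; the claim is time-barred.

TIME-BARRED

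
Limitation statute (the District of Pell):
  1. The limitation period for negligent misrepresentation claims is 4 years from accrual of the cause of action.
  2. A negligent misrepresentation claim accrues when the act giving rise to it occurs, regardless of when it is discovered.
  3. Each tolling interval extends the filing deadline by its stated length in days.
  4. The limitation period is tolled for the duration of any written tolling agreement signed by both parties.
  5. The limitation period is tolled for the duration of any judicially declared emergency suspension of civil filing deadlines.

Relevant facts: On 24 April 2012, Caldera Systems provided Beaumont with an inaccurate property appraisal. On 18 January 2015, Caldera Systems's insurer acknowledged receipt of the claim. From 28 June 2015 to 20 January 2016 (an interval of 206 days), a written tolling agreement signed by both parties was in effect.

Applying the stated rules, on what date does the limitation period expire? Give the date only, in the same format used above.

16 November 2016

The limitation period began to run on 24 April 2012.
Adding the 4 years base period to 24 April 2012 gives a deadline of 24 April 2016, before any tolling.
The period was tolled for 206 days by the written tolling agreement (28 June 2015 to 20 January 2016), pushing the deadline to 16 November 2016.
Nothing else in the chronology tolls or restarts the period.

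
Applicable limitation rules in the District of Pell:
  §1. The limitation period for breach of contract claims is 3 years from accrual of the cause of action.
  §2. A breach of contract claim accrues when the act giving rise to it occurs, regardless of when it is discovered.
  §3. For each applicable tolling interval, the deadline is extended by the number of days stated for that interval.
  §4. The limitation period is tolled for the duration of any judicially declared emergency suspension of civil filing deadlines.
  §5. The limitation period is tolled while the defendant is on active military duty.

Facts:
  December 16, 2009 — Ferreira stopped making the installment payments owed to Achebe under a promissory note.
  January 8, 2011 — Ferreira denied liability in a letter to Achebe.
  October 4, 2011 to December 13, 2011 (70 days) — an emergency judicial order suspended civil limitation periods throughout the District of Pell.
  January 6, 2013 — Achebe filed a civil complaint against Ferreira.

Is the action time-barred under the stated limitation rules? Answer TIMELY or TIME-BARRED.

TIMELY

The limitation period began to run on December 16, 2009.
3 years from December 16, 2009 is December 16, 2012.
Because the emergency suspension of filing deadlines ran from October 4, 2011 to December 13, 2011, the deadline is extended by 70 days to February 24, 2013.
The other events in the timeline have no effect on the limitation period under the stated rules.
Achebe filed on January 6, 2013, before the February 24, 2013 deadline, so the action is timely.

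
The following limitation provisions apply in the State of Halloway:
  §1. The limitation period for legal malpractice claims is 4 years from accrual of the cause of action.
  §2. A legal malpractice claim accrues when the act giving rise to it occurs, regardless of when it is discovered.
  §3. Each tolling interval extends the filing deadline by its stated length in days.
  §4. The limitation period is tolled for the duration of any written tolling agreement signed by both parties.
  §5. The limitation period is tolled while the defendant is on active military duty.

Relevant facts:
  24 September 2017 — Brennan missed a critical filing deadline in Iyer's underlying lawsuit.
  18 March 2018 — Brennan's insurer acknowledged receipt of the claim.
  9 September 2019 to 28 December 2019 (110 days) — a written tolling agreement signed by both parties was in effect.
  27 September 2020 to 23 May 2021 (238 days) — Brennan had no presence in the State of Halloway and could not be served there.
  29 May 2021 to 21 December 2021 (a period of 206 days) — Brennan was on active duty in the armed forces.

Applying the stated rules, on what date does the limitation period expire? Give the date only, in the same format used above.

The cause of action accrued on 24 September 2017, the date of the act.
4 years from 24 September 2017 is 24 September 2021.
Because the written tolling agreement ran from 9 September 2019 to 28 December 2019, the deadline is extended by 110 days to 12 January 2022.
The defendant's active military service from 29 May 2021 to 21 December 2021 tolled the period for 206 days, extending the deadline to 6 August 2022.
Although the defendant's absence ran from 27 September 2020 to 23 May 2021, the stated rules do not make that a tolling event, so it is disregarded.
None of the other events listed affects the running of the period under the stated rules.

6 August 2022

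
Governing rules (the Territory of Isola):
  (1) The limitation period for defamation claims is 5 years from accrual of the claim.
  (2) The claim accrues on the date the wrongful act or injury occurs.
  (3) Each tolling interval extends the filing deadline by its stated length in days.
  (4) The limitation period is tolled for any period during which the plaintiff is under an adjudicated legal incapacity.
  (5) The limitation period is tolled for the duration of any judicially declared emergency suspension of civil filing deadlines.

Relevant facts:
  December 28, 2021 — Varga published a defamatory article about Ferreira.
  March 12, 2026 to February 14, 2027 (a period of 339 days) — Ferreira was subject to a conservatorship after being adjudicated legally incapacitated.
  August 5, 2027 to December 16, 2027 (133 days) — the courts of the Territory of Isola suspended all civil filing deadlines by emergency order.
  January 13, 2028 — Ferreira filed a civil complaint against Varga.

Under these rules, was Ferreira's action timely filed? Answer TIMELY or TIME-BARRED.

TIMELY

The claim accrued on December 28, 2021, when the wrongful act occurred.
The untolled deadline — 5 years after December 28, 2021 — is December 28, 2026.
The plaintiff's legal incapacity from March 12, 2026 to February 14, 2027 tolled the period for 339 days, extending the deadline to December 2, 2027.
Because the emergency suspension of filing deadlines ran from August 5, 2027 to December 16, 2027, the deadline is extended by 133 days to April 13, 2028.
Ferreira filed on January 13, 2028, before the April 13, 2028 deadline, so the action is timely.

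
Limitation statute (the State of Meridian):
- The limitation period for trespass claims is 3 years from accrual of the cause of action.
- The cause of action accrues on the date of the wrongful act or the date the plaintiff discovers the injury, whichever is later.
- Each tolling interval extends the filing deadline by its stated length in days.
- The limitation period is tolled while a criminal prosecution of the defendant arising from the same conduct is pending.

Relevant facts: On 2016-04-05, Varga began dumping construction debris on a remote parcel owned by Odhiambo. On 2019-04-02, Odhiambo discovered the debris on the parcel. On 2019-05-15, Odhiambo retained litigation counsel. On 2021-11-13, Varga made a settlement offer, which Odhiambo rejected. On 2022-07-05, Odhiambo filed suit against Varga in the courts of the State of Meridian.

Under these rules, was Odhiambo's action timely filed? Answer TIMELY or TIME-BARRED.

Taking the later of the act (2016-04-05) and discovery (2019-04-02), the claim accrued on 2019-04-02.
Adding the 3 years base period to 2019-04-02 gives a deadline of 2022-04-02, before any tolling.
Nothing else in the chronology tolls or restarts the period.
Filing on 2022-07-05 missed the 2022-04-02 deadline — the action is time-barred.

TIME-BARRED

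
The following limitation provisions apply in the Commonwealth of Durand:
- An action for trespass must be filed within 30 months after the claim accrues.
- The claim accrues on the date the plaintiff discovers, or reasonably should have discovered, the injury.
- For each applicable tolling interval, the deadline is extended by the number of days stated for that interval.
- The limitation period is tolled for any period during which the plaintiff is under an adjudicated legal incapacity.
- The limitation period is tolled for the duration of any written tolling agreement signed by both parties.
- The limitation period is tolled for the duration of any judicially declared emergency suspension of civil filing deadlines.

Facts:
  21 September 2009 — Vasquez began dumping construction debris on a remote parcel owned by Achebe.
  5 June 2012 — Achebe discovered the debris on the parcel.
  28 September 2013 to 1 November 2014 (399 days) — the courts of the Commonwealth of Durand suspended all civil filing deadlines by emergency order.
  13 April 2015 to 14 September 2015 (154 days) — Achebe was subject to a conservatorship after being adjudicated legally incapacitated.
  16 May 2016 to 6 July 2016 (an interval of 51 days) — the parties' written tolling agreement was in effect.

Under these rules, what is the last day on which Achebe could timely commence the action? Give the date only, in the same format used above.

Accrual is tied to discovery, so the period began on 5 June 2012 rather than on 21 September 2009 when the act occurred.
The untolled deadline — 30 months after 5 June 2012 — is 5 December 2014.
Because the emergency suspension of filing deadlines ran from 28 September 2013 to 1 November 2014, the deadline is extended by 399 days to 8 January 2016.
The period was tolled for 154 days by the plaintiff's legal incapacity (13 April 2015 to 14 September 2015), pushing the deadline to 10 June 2016.
The period was tolled for 51 days by the written tolling agreement (16 May 2016 to 6 July 2016), pushing the deadline to 31 July 2016.

31 July 2016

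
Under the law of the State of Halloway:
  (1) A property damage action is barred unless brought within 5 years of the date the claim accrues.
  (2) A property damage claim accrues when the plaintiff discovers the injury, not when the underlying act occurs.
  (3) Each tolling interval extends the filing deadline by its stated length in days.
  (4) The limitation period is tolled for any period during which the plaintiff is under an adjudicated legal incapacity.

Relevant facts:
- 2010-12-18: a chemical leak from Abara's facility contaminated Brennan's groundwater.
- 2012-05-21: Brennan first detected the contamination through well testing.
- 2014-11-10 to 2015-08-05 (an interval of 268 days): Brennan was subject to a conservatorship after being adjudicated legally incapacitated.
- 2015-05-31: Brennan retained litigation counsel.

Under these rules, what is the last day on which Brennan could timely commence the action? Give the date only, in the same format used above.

Accrual is tied to discovery, so the period began on 2012-05-21 rather than on 2010-12-18 when the act occurred.
The untolled deadline — 5 years after 2012-05-21 — is 2017-05-21.
The period was tolled for 268 days by the plaintiff's legal incapacity (2014-11-10 to 2015-08-05), pushing the deadline to 2018-02-13.
Nothing else in the chronology tolls or restarts the period.

2018-02-13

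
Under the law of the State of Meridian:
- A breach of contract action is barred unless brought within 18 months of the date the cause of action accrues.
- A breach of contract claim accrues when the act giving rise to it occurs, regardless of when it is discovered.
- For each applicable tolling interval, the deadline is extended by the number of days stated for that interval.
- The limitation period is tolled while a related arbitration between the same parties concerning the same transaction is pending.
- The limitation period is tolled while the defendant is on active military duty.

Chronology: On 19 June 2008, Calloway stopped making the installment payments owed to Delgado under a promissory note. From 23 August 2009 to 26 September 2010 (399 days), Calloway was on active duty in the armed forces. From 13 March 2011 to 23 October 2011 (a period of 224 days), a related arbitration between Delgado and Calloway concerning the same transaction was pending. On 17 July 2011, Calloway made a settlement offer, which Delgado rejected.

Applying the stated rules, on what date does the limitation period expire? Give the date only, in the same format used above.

22 January 2011

The limitation period began to run on 19 June 2008.
The untolled deadline — 18 months after 19 June 2008 — is 19 December 2009.
The period was tolled for 399 days by the defendant's active military service (23 August 2009 to 26 September 2010), pushing the deadline to 22 January 2011.
The pending related arbitration starting 13 March 2011 came too late — the period had run on 22 January 2011 — and so does not extend the deadline.
None of the other events listed affects the running of the period under the stated rules.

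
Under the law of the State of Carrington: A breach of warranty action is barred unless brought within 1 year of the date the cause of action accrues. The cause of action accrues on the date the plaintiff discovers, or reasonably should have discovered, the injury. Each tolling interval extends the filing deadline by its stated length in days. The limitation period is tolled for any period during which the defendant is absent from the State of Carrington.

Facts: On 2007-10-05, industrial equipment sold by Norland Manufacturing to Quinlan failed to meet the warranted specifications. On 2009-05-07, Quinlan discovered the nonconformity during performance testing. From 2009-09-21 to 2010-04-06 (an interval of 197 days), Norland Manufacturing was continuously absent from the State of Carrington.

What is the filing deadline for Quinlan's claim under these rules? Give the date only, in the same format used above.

2010-11-20

The claim did not accrue until Quinlan discovered the injury on 2009-05-07; the 2007-10-05 act date does not start the clock under the stated rule.
Adding the 1 year base period to 2009-05-07 gives a deadline of 2010-05-07, before any tolling.
Because the defendant's absence from the jurisdiction ran from 2009-09-21 to 2010-04-06, the deadline is extended by 197 days to 2010-11-20.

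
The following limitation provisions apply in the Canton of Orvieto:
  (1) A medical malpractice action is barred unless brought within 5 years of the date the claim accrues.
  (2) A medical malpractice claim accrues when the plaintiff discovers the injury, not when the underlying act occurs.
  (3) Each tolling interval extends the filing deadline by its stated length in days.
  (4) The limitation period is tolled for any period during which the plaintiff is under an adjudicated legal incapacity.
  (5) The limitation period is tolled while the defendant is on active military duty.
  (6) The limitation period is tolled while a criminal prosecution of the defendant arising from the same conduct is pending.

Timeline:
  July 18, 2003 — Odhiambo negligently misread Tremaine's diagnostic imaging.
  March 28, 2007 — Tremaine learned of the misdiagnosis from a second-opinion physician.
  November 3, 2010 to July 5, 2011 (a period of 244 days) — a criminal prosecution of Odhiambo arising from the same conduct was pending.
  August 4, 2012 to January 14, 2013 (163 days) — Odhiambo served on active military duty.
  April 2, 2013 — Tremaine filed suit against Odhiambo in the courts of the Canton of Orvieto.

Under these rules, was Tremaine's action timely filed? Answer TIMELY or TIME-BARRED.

TIMELY

The claim did not accrue until Tremaine discovered the injury on March 28, 2007; the July 18, 2003 act date does not start the clock under the stated rule.
5 years from March 28, 2007 is March 28, 2012.
Because the pending criminal prosecution ran from November 3, 2010 to July 5, 2011, the deadline is extended by 244 days to November 27, 2012.
Because the defendant's active military service ran from August 4, 2012 to January 14, 2013, the deadline is extended by 163 days to May 9, 2013.
The April 2, 2013 filing precedes the May 9, 2013 deadline; the claim is timely.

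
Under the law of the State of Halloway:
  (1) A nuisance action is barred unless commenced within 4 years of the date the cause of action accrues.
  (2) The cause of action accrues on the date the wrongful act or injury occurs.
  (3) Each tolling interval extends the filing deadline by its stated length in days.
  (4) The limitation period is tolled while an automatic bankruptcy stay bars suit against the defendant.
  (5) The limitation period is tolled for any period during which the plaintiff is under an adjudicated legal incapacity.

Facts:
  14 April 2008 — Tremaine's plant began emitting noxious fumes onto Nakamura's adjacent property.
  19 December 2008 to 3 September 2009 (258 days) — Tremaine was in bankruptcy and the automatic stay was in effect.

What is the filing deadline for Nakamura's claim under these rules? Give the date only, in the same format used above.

The limitation period began to run on 14 April 2008.
Adding the 4 years base period to 14 April 2008 gives a deadline of 14 April 2012, before any tolling.
The period was tolled for 258 days by the automatic bankruptcy stay (19 December 2008 to 3 September 2009), pushing the deadline to 28 December 2012.

28 December 2012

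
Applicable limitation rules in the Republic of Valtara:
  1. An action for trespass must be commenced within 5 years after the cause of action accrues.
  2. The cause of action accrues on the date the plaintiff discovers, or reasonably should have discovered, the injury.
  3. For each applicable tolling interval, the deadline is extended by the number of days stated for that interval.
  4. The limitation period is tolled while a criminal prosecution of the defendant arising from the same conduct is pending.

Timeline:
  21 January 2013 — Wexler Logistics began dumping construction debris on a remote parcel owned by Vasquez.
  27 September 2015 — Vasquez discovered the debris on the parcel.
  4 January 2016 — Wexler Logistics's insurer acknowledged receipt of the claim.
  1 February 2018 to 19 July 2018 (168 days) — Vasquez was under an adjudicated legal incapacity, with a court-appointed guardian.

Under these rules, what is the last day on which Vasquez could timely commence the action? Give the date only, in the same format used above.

The claim did not accrue until Vasquez discovered the injury on 27 September 2015; the 21 January 2013 act date does not start the clock under the stated rule.
5 years from 27 September 2015 is 27 September 2020.
No stated provision tolls the period for the plaintiff's incapacity, so the interval from 1 February 2018 to 19 July 2018 has no effect on the deadline.
The other events in the timeline have no effect on the limitation period under the stated rules.

27 September 2020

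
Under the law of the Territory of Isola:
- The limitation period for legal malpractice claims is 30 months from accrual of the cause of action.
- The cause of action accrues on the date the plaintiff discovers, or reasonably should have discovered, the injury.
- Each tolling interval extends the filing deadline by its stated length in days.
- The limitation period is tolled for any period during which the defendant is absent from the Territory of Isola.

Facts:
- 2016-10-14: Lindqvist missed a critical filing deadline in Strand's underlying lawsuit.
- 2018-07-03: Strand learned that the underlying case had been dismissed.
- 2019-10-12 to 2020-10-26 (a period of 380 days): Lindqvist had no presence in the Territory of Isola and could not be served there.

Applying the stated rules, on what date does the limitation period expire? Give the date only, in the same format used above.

2022-01-18

Accrual is tied to discovery, so the period began on 2018-07-03 rather than on 2016-10-14 when the act occurred.
The untolled deadline — 30 months after 2018-07-03 — is 2021-01-03.
Because the defendant's absence from the jurisdiction ran from 2019-10-12 to 2020-10-26, the deadline is extended by 380 days to 2022-01-18.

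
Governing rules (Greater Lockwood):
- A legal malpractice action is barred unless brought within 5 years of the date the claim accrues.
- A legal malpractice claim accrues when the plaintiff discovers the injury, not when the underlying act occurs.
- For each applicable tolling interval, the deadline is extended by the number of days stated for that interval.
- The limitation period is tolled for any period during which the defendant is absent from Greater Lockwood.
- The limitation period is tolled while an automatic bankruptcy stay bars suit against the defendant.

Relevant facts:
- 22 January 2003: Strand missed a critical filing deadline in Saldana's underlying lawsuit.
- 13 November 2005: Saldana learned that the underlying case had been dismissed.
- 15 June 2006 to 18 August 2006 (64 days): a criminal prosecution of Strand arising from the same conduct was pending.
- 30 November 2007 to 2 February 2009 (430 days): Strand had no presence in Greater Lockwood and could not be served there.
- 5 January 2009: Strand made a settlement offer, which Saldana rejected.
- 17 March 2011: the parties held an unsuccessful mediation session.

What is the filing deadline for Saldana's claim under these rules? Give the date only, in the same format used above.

The claim did not accrue until Saldana discovered the injury on 13 November 2005; the 22 January 2003 act date does not start the clock under the stated rule.
The untolled deadline — 5 years after 13 November 2005 — is 13 November 2010.
Because the defendant's absence from the jurisdiction ran from 30 November 2007 to 2 February 2009, the deadline is extended by 430 days to 17 January 2012.
Although a criminal prosecution ran from 15 June 2006 to 18 August 2006, the stated rules do not make that a tolling event, so it is disregarded.
Nothing else in the chronology tolls or restarts the period.

17 January 2012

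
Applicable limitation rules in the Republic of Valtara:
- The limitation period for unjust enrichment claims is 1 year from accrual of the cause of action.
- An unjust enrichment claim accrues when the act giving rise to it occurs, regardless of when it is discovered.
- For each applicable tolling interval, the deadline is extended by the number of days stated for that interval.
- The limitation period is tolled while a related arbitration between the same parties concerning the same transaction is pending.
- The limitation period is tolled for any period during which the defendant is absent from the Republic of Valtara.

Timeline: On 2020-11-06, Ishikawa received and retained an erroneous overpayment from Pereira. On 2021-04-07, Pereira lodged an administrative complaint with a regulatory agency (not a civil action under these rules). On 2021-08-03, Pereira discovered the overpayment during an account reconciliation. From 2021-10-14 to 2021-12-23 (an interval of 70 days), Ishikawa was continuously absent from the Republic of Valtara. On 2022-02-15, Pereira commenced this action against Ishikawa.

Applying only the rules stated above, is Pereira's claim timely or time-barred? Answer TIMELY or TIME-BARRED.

Accrual is governed by the date of the act, so the period began to run on 2020-11-06; the later discovery on 2021-08-03 is irrelevant under the stated rule.
The untolled deadline — 1 year after 2020-11-06 — is 2021-11-06.
Because the defendant's absence from the jurisdiction ran from 2021-10-14 to 2021-12-23, the deadline is extended by 70 days to 2022-01-15.
None of the other events listed affects the running of the period under the stated rules.
The 2022-02-15 filing falls after the 2022-01-15 deadline; the claim is time-barred.

TIME-BARRED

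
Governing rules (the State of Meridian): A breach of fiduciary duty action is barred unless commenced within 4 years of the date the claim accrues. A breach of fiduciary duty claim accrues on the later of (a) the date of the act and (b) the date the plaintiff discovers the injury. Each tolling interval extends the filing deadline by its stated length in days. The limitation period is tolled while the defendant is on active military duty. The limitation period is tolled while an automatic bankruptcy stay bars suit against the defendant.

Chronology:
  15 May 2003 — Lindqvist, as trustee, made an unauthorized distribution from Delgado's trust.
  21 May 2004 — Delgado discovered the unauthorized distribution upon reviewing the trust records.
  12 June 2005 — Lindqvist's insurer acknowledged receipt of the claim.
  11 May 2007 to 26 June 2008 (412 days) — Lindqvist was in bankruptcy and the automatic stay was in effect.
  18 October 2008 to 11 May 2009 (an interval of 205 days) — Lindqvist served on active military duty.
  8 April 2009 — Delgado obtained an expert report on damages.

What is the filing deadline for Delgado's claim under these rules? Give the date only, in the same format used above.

28 January 2010

Because discovery on 21 May 2004 post-dates the 15 May 2003 act, accrual under the later-of rule falls on 21 May 2004.
4 years from 21 May 2004 is 21 May 2008.
The period was tolled for 412 days by the automatic bankruptcy stay (11 May 2007 to 26 June 2008), pushing the deadline to 7 July 2009.
Because the defendant's active military service ran from 18 October 2008 to 11 May 2009, the deadline is extended by 205 days to 28 January 2010.
The other events in the timeline have no effect on the limitation period under the stated rules.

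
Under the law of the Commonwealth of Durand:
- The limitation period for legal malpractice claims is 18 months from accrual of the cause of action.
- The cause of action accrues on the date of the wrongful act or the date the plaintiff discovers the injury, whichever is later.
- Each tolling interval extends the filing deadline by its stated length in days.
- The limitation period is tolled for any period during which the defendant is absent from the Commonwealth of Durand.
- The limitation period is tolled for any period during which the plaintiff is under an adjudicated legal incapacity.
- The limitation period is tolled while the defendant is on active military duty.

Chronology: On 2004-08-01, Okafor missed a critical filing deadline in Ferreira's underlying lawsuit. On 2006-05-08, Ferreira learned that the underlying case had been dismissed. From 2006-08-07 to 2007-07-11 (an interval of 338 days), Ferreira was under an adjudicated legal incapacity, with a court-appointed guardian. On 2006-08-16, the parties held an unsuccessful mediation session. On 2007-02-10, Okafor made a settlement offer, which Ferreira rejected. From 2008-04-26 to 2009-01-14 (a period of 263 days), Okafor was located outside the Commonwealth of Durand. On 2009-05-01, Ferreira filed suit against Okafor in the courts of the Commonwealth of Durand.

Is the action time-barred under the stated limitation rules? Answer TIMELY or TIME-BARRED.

TIMELY

Because discovery on 2006-05-08 post-dates the 2004-08-01 act, accrual under the later-of rule falls on 2006-05-08.
The untolled deadline — 18 months after 2006-05-08 — is 2007-11-08.
The period was tolled for 338 days by the plaintiff's legal incapacity (2006-08-07 to 2007-07-11), pushing the deadline to 2008-10-11.
The period was tolled for 263 days by the defendant's absence from the jurisdiction (2008-04-26 to 2009-01-14), pushing the deadline to 2009-07-01.
The other events in the timeline have no effect on the limitation period under the stated rules.
Ferreira filed on 2009-05-01, before the 2009-07-01 deadline, so the action is timely.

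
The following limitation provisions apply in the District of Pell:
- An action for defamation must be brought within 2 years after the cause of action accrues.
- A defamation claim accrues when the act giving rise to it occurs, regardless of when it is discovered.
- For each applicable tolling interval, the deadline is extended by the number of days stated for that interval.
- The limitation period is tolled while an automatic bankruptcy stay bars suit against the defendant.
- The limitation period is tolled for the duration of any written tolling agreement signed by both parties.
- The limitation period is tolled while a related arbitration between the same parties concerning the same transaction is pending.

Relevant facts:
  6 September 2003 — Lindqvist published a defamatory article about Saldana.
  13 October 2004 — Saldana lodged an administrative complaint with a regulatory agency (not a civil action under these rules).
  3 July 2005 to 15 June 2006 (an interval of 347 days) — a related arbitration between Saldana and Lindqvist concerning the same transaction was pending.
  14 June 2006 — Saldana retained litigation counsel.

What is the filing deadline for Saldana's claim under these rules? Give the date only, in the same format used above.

19 August 2006

The claim accrued on 6 September 2003, when the wrongful act occurred.
Adding the 2 years base period to 6 September 2003 gives a deadline of 6 September 2005, before any tolling.
Because the pending related arbitration ran from 3 July 2005 to 15 June 2006, the deadline is extended by 347 days to 19 August 2006.
None of the other events listed affects the running of the period under the stated rules.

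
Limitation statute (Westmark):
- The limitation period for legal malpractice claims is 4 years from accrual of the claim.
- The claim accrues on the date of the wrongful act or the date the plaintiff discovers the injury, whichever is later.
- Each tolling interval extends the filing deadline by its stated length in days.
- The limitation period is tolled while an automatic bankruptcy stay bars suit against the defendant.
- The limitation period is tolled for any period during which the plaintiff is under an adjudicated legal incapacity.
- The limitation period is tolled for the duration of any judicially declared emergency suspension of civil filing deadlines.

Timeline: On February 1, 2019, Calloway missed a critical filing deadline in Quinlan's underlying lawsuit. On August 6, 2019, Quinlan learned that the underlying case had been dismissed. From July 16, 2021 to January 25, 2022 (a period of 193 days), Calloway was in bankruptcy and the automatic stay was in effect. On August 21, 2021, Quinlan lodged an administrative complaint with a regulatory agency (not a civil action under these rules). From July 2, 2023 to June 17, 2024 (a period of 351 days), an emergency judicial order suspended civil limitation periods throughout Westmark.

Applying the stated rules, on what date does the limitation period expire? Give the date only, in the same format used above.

January 31, 2025

Taking the later of the act (February 1, 2019) and discovery (August 6, 2019), the claim accrued on August 6, 2019.
4 years from August 6, 2019 is August 6, 2023.
Because the automatic bankruptcy stay ran from July 16, 2021 to January 25, 2022, the deadline is extended by 193 days to February 15, 2024.
The emergency suspension of filing deadlines from July 2, 2023 to June 17, 2024 tolled the period for 351 days, extending the deadline to January 31, 2025.
None of the other events listed affects the running of the period under the stated rules.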